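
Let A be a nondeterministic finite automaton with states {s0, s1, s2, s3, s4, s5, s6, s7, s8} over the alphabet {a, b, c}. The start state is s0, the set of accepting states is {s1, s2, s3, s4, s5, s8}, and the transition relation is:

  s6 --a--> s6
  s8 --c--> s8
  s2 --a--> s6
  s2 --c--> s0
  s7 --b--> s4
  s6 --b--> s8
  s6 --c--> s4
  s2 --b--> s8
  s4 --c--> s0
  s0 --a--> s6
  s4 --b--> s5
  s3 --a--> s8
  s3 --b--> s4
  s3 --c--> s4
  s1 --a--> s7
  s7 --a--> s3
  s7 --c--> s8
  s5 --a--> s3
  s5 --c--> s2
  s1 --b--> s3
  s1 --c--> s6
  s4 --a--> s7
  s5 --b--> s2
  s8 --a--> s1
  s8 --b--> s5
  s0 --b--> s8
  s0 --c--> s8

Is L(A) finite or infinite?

infinite

State s8 is reachable from the start and can reach an accepting state, and it lies on the cycle s8 → s8.
Traversing that cycle any number of times yields accepted strings of unbounded length, so the language is infinite.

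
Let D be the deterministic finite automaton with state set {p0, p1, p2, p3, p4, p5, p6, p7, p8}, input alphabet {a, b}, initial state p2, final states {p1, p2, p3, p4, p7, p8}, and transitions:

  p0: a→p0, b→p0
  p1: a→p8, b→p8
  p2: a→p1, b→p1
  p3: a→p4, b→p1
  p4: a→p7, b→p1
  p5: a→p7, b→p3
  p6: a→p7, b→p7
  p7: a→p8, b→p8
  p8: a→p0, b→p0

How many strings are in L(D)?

The useful subgraph on states {p1, p2, p8} is acyclic, so L(D) is finite; the longest accepting path visits 3 useful states, giving maximum string length 2.
Counting accepting paths from p2 by length: 1 of length 0, 2 of length 1, 4 of length 2. Total 7.

7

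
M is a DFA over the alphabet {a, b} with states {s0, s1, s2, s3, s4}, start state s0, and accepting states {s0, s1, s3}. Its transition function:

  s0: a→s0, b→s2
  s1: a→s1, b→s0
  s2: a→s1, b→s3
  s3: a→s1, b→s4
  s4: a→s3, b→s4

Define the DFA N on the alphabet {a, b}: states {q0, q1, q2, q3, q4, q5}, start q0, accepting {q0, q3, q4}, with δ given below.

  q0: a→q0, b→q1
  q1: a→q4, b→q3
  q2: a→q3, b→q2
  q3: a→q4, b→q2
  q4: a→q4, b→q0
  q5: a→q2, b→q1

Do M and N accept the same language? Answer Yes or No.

Yes

Exploring the product automaton M × N from the start pair (s0, q0), following both machines on each input symbol, reaches 5 state pairs: (s0, q0), (s2, q1), (s1, q4), (s3, q3), (s4, q2).
M accepts in {s0, s1, s3} and N accepts in {q0, q3, q4}. In every reachable pair the two components are either both accepting — (s0, q0), (s1, q4), (s3, q3) — or both non-accepting, so no string is accepted by exactly one of the machines: L(M) \ L(N) and L(N) \ L(M) are both empty.
Hence every string is accepted by M iff it is accepted by N, and the two languages coincide.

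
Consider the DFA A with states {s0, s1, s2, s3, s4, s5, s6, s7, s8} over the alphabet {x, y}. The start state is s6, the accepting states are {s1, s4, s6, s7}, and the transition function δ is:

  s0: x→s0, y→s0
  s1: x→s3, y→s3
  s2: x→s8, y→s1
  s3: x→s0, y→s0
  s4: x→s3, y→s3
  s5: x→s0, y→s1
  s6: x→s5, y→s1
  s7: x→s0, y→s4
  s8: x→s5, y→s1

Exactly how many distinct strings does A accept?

3

The useful subgraph on states {s1, s5, s6} is acyclic, so L(A) is finite; the longest accepting path visits 3 useful states, giving maximum string length 2.
Counting accepting paths from s6 by length: 1 of length 0, 1 of length 1, 1 of length 2. Total 3.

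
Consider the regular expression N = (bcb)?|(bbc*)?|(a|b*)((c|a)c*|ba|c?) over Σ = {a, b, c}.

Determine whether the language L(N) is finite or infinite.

The expression contains a Kleene star applied to a subexpression that matches at least one nonempty string, so it matches strings of unbounded length.
Hence L(N) is infinite.

infinite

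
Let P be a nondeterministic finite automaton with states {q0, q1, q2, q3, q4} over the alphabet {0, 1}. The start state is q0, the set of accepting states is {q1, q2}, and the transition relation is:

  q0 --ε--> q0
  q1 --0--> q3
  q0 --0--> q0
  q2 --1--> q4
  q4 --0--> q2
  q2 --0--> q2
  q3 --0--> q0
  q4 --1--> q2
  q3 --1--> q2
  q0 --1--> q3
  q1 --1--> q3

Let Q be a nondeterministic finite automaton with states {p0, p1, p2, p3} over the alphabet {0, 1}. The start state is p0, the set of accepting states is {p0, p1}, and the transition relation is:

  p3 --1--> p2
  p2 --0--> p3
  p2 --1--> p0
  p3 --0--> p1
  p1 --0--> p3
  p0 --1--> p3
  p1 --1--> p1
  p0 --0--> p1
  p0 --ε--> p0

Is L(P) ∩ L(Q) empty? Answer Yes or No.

The string 011 is accepted by both P and Q.
Hence L(P) ∩ L(Q) ≠ ∅.

No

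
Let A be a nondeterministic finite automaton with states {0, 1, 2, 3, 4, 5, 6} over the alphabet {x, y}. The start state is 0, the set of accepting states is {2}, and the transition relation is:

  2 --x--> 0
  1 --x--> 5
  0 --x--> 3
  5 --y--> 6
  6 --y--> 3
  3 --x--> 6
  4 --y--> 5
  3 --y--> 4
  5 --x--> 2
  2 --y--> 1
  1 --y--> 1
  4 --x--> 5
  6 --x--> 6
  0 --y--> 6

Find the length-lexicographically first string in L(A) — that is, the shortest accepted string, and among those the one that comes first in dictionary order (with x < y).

A breadth-first search from 0 reaches an accepting state first via the path 0 → 3 → 4 → 5 → 2 on input xyxx.
No string of length < 4 is accepted (BFS exhausts all shorter strings without reaching an accepting state), and xyxx is the lexicographically least accepting string of length 4.

xyxx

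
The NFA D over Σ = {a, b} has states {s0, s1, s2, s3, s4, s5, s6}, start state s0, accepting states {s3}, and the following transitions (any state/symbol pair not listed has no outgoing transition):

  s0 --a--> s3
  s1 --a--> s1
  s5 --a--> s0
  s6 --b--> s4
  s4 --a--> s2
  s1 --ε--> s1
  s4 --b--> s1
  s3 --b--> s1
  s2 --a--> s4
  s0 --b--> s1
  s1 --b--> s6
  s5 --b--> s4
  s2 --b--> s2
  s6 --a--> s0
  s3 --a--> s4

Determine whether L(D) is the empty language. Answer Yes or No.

The string a is accepted: the run s0 → s3 ends in the accepting state s3.
Since at least one string is accepted, L(D) is not empty.

No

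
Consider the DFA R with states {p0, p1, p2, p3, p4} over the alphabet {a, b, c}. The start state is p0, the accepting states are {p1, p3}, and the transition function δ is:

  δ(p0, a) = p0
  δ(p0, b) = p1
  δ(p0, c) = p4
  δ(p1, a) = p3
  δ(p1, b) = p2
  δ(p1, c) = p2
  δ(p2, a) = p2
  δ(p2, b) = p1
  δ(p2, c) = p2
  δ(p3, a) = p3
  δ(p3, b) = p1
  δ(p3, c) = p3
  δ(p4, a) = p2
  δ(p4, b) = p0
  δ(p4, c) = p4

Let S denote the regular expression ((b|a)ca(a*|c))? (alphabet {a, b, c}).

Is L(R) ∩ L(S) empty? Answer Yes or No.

Converting the expression S to a DFA (subset construction, then merging equivalent states) gives the minimal DFA with states {s0, s1, s2, s3, s4, s5, s6}, start state s0, accepting states {s0, s4, s5, s6} and transitions s0: a→s1, b→s1, c→s2; s1: a→s2, b→s2, c→s3; s2: a→s2, b→s2, c→s2; s3: a→s4, b→s2, c→s2; s4: a→s5, b→s2, c→s6; s5: a→s5, b→s2, c→s2; s6: a→s2, b→s2, c→s2.
Exploring the product automaton R × S from the start pair (p0, s0), following both machines on each input symbol, reaches 13 state pairs: (p0, s0), (p0, s1), (p1, s1), (p4, s2), (p0, s2), (p1, s2), (p4, s3), (p3, s2), (p2, s2), (p2, s3), (p2, s4), (p2, s5), (p2, s6).
R accepts in {p1, p3} and S accepts in {s0, s4, s5, s6}; no reachable pair has both components accepting, so no string drives both machines to acceptance simultaneously and L(R) ∩ L(S) = ∅.
So no string is accepted by both, and the intersection is empty.

Yes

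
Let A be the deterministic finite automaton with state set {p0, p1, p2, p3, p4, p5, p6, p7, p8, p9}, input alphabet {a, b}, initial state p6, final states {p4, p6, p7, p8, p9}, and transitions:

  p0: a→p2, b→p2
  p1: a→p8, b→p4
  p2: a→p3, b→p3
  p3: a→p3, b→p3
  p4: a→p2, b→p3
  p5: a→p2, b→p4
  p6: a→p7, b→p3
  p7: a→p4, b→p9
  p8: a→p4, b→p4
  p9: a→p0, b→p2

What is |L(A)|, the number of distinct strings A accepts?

4

The useful subgraph on states {p4, p6, p7, p9} is acyclic, so L(A) is finite; the longest accepting path visits 3 useful states, giving maximum string length 2.
Counting accepting paths from p6 by length: 1 of length 0, 1 of length 1, 2 of length 2. Total 4.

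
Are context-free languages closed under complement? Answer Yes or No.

CFLs are closed under union, so if they were also closed under complement they would be closed under intersection by De Morgan (L₁ ∩ L₂ is the complement of the union of the complements). But {aⁿbⁿcᵐ} ∩ {aᵐbⁿcⁿ} = {aⁿbⁿcⁿ} is not context-free although both operands are.

No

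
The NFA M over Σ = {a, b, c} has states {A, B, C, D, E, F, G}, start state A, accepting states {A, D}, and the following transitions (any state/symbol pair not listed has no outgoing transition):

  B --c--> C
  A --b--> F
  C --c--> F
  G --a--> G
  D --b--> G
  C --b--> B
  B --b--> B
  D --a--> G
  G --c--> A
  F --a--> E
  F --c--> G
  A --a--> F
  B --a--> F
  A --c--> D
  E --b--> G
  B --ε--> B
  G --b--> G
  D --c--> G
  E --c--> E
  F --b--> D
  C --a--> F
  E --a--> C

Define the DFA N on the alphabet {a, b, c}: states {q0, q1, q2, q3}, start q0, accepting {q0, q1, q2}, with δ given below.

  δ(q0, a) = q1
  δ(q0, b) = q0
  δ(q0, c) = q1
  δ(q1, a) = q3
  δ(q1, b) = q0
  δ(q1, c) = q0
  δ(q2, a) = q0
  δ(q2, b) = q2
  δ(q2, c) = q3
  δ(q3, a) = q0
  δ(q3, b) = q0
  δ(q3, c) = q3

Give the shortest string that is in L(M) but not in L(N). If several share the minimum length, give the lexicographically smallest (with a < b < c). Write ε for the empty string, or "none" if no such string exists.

The string cac is accepted by M but not by N.
No shorter string lies in the difference, and cac is the lexicographically first length-3 string in L(M) \ L(N).

cac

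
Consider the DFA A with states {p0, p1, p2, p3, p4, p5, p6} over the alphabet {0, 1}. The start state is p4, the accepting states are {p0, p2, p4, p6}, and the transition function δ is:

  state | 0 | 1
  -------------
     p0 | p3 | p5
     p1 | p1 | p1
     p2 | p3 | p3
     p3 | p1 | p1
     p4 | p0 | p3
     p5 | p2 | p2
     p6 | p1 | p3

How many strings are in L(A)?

4

The useful subgraph on states {p0, p2, p4, p5} is acyclic, so L(A) is finite; the longest accepting path visits 4 useful states, giving maximum string length 3.
Counting accepting paths from p4 by length: 1 of length 0, 1 of length 1, 2 of length 3. Total 4.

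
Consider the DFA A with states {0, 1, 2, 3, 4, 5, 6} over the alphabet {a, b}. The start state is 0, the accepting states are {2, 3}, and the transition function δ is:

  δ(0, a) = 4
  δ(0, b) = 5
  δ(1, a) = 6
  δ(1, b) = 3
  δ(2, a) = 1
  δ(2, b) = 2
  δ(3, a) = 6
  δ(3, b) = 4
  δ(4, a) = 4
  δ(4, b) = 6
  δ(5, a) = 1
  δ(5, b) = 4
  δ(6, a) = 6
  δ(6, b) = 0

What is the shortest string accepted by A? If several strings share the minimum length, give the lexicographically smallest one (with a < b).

bab

A breadth-first search from 0 reaches an accepting state first via the path 0 → 5 → 1 → 3 on input bab.
No string of length < 3 is accepted (BFS exhausts all shorter strings without reaching an accepting state), and bab is the lexicographically least accepting string of length 3.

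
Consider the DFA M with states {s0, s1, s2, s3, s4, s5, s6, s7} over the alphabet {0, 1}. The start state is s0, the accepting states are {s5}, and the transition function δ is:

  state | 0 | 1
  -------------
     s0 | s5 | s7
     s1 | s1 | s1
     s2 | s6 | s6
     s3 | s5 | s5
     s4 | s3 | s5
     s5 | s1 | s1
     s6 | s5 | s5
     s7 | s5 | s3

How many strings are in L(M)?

The useful subgraph on states {s0, s3, s5, s7} is acyclic, so L(M) is finite; the longest accepting path visits 4 useful states, giving maximum string length 3.
Counting accepting paths from s0 by length: 1 of length 1, 1 of length 2, 2 of length 3. Total 4.

4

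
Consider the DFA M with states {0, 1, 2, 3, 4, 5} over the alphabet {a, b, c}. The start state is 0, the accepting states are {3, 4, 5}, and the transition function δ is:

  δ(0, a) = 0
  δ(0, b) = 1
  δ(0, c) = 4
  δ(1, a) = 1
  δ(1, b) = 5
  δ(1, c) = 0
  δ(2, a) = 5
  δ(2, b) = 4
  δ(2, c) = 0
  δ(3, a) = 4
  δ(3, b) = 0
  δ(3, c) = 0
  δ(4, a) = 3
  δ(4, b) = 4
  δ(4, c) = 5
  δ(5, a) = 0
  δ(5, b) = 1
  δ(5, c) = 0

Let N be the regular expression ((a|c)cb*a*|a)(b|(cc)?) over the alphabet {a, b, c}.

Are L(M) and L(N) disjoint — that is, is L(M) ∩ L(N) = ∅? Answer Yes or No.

The string ac is accepted by both M and N.
Hence L(M) ∩ L(N) ≠ ∅.

No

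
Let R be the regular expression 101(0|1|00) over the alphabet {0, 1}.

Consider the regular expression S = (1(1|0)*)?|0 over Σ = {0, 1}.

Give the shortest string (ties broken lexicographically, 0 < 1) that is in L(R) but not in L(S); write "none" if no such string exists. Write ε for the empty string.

none

Converting the expression R to a DFA (subset construction, then merging equivalent states) gives the minimal DFA with states {r0, r1, r2, r3, r4, r5, r6}, start state r0, accepting states {r5, r6} and transitions r0: 0→r1, 1→r2; r1: 0→r1, 1→r1; r2: 0→r3, 1→r1; r3: 0→r1, 1→r4; r4: 0→r5, 1→r6; r5: 0→r6, 1→r1; r6: 0→r1, 1→r1.
Converting the expression S to a DFA (subset construction, then merging equivalent states) gives the minimal DFA with states {s0, s1, s2, s3}, start state s0, accepting states {s0, s1, s2} and transitions s0: 0→s1, 1→s2; s1: 0→s3, 1→s3; s2: 0→s2, 1→s2; s3: 0→s3, 1→s3.
Exploring the product automaton R × S from the start pair (r0, s0), following both machines on each input symbol, reaches 9 state pairs: (r0, s0), (r1, s1), (r2, s2), (r1, s3), (r3, s2), (r1, s2), (r4, s2), (r5, s2), (r6, s2).
R accepts in {r5, r6} and S accepts in {s0, s1, s2}. The reachable pairs whose R-component is accepting are (r5, s2), (r6, s2); in each of them the S-component is accepting too, so the product for L(R) \ L(S) (R-component accepting, S-component rejecting) has no reachable accepting pair and the difference is empty.
So every string accepted by R is also accepted by S: L(R) \ L(S) = ∅ and there is no such string.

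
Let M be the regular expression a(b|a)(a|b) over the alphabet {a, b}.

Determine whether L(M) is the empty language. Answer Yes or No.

No

The string aaa matches the expression, so it belongs to L(M).
Since L(M) contains at least one string, it is not empty.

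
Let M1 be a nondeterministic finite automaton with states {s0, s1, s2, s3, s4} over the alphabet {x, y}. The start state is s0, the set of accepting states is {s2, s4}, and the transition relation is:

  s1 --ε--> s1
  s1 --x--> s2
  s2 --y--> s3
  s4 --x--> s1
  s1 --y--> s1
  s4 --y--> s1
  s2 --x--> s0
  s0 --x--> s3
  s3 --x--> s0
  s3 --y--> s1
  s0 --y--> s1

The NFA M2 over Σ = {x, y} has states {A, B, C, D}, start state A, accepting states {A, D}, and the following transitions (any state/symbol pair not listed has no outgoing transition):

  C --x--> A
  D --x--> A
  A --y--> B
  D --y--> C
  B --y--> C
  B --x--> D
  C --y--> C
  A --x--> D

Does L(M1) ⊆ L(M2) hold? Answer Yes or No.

Exploring the product automaton M1 × M2 from the start pair (s0, A), following both machines on each input symbol, reaches 10 state pairs: (s0, A), (s3, D), (s1, B), (s1, C), (s2, D), (s2, A), (s3, C), (s0, D), (s3, B), (s3, A).
M1 accepts in {s2, s4} and M2 accepts in {A, D}. The reachable pairs whose M1-component is accepting are (s2, D), (s2, A); in each of them the M2-component is accepting too, so the product for L(M1) \ L(M2) (M1-component accepting, M2-component rejecting) has no reachable accepting pair and the difference is empty.
Hence every string in L(M1) is also in L(M2).

Yes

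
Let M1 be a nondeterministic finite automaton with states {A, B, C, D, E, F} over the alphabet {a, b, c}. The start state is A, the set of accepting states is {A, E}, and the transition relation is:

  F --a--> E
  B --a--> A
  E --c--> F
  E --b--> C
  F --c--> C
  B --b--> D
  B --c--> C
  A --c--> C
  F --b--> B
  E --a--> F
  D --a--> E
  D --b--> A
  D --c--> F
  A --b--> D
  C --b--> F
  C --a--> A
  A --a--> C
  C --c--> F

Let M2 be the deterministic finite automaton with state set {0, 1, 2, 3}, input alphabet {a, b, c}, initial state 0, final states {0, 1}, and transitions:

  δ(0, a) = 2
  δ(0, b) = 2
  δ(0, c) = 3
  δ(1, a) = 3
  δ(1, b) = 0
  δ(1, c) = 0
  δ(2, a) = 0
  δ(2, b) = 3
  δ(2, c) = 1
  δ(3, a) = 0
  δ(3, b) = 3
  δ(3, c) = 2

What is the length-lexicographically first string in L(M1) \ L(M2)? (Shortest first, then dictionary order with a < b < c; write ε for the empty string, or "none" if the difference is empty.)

The string bb is accepted by M1 but not by M2.
No shorter string lies in the difference, and bb is the lexicographically first length-2 string in L(M1) \ L(M2).

bb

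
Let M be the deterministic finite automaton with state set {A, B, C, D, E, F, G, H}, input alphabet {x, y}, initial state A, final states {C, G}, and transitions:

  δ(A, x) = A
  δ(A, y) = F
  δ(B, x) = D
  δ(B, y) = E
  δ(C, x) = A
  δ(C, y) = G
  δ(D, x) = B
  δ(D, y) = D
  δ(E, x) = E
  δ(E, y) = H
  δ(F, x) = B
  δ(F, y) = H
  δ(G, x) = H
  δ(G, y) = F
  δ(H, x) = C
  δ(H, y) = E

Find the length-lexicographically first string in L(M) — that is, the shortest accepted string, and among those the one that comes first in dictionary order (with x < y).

A breadth-first search from A reaches an accepting state first via the path A → F → H → C on input yyx.
No string of length < 3 is accepted (BFS exhausts all shorter strings without reaching an accepting state), and yyx is the lexicographically least accepting string of length 3.

yyx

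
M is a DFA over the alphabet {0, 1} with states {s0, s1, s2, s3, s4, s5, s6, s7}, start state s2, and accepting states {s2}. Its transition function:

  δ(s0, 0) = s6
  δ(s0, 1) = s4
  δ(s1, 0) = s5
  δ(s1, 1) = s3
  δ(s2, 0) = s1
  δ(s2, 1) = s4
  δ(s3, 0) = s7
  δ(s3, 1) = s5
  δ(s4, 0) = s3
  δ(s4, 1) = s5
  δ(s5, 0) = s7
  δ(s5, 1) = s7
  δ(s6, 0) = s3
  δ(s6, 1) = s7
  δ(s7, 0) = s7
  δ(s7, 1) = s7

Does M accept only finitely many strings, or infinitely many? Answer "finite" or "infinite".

finite

The useful states (reachable from s2 and able to reach an accepting state) are {s2}.
Restricted to these states the transition graph has no cycle, so every accepting path has bounded length and L is finite.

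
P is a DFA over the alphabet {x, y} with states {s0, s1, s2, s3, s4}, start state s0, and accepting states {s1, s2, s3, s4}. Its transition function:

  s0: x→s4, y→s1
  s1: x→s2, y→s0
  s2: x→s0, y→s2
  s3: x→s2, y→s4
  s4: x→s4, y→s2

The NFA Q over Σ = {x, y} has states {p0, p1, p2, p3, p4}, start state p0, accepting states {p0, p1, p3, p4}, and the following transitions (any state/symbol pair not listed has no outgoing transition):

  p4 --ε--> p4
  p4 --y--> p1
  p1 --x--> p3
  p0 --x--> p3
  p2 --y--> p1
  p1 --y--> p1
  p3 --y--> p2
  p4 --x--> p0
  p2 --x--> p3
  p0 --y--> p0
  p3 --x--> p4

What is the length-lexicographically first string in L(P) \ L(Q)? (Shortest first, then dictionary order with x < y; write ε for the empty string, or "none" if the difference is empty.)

xy

The string xy is accepted by P but not by Q.
No shorter string lies in the difference, and xy is the lexicographically first length-2 string in L(P) \ L(Q).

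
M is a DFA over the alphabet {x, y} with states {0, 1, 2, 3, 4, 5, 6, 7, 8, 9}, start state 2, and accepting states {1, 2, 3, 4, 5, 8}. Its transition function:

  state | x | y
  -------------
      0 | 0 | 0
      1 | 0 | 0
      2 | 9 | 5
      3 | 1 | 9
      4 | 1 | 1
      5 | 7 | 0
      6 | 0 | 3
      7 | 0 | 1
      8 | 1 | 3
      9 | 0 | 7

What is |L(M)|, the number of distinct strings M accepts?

The useful subgraph on states {1, 2, 5, 7, 9} is acyclic, so L(M) is finite; the longest accepting path visits 4 useful states, giving maximum string length 3.
Counting accepting paths from 2 by length: 1 of length 0, 1 of length 1, 2 of length 3. Total 4.

4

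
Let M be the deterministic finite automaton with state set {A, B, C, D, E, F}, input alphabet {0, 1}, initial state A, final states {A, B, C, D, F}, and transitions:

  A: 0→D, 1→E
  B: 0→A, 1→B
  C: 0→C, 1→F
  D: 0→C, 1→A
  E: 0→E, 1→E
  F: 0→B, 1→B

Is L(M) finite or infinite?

infinite

State A is reachable from the start and can reach an accepting state, and it lies on the cycle A → D → A.
Traversing that cycle any number of times yields accepted strings of unbounded length, so the language is infinite.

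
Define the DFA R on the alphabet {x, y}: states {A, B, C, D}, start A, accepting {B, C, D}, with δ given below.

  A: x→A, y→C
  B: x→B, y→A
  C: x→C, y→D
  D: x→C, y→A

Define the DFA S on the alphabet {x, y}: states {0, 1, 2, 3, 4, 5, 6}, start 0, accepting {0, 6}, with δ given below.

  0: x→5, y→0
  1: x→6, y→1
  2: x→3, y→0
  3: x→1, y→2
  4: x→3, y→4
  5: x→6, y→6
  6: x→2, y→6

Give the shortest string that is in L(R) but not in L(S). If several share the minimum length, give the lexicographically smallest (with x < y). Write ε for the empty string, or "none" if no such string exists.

yx

The string yx is accepted by R but not by S.
No shorter string lies in the difference, and yx is the lexicographically first length-2 string in L(R) \ L(S).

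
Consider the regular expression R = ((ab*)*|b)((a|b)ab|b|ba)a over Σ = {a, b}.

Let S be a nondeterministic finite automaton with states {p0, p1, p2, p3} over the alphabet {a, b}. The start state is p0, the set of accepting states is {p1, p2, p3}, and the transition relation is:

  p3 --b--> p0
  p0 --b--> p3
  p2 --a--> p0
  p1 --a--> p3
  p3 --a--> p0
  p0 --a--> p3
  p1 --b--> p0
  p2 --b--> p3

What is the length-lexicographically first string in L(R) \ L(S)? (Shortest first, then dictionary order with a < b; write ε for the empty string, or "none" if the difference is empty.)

ba

The string ba is accepted by R but not by S.
No shorter string lies in the difference, and ba is the lexicographically first length-2 string in L(R) \ L(S).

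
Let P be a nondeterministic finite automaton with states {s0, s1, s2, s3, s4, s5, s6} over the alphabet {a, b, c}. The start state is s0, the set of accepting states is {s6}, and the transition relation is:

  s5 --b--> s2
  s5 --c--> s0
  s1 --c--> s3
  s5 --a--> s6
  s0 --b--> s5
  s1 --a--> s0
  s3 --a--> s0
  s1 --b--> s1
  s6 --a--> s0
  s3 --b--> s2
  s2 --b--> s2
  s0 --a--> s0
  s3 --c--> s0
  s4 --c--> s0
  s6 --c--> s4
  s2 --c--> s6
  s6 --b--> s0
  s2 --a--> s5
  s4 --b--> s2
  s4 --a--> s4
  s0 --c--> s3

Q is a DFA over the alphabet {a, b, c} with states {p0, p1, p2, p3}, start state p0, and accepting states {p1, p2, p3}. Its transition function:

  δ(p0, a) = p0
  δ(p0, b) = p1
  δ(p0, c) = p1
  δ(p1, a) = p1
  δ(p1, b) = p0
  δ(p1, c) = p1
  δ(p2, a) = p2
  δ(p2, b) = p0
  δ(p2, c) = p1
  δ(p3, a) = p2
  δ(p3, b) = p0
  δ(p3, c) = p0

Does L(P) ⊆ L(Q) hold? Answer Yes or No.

The string bbaa is in L(P) but not in L(Q).
So L(P) ⊄ L(Q).

No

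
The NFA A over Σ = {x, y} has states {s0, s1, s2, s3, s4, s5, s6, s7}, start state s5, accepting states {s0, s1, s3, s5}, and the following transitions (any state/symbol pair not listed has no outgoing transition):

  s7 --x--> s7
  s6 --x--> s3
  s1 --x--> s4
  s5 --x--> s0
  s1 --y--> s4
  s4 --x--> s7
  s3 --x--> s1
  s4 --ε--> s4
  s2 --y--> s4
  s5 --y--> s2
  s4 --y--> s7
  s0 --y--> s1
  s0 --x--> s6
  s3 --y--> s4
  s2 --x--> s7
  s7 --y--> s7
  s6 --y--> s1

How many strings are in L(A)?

6

The useful subgraph on states {s0, s1, s3, s5, s6} is acyclic, so L(A) is finite; the longest accepting path visits 5 useful states, giving maximum string length 4.
Counting accepting paths from s5 by length: 1 of length 0, 1 of length 1, 1 of length 2, 2 of length 3, 1 of length 4. Total 6.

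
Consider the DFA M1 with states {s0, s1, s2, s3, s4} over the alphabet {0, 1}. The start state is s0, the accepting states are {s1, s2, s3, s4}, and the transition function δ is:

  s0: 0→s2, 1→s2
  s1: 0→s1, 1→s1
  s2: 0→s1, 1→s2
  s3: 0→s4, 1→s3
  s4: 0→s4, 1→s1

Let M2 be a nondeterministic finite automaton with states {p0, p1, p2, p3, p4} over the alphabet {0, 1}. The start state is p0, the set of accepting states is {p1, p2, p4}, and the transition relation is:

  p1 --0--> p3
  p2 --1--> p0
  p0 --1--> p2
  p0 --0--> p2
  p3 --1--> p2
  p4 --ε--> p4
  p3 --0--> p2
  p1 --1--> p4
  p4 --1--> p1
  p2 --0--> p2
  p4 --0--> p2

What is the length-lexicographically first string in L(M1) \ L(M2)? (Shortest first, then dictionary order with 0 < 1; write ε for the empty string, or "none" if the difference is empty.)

The string 01 is accepted by M1 but not by M2.
No shorter string lies in the difference, and 01 is the lexicographically first length-2 string in L(M1) \ L(M2).

01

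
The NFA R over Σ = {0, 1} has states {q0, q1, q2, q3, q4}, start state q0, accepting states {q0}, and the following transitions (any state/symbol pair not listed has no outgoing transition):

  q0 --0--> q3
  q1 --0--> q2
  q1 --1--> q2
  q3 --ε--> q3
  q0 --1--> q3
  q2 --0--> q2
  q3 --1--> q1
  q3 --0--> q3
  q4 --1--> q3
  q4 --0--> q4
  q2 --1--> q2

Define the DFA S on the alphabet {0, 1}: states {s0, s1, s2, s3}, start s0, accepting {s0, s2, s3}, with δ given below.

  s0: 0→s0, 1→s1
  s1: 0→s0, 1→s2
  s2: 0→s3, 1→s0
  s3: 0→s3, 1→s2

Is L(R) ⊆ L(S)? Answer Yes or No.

Exploring the product automaton R × S from the start pair (q0, s0), following both machines on each input symbol, reaches 9 state pairs: (q0, s0), (q3, s0), (q3, s1), (q1, s1), (q1, s2), (q2, s0), (q2, s2), (q2, s3), (q2, s1).
R accepts in {q0} and S accepts in {s0, s2, s3}. The reachable pairs whose R-component is accepting are (q0, s0); in each of them the S-component is accepting too, so the product for L(R) \ L(S) (R-component accepting, S-component rejecting) has no reachable accepting pair and the difference is empty.
Hence every string in L(R) is also in L(S).

Yes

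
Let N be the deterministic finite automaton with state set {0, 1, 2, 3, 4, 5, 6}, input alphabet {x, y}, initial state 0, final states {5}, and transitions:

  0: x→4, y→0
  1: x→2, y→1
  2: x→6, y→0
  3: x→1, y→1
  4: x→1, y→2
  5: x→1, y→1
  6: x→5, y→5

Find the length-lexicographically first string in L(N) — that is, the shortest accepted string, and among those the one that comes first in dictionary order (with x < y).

xyxx

A breadth-first search from 0 reaches an accepting state first via the path 0 → 4 → 2 → 6 → 5 on input xyxx.
No string of length < 4 is accepted (BFS exhausts all shorter strings without reaching an accepting state), and xyxx is the lexicographically least accepting string of length 4.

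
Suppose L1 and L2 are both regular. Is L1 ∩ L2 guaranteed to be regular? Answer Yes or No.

Yes

Run DFAs for L₁ and L₂ in parallel: the product automaton with state set Q₁ × Q₂, start (q₁, q₂) and accepting set F₁ × F₂ recognises L₁ ∩ L₂.
So the regular languages are closed under intersection.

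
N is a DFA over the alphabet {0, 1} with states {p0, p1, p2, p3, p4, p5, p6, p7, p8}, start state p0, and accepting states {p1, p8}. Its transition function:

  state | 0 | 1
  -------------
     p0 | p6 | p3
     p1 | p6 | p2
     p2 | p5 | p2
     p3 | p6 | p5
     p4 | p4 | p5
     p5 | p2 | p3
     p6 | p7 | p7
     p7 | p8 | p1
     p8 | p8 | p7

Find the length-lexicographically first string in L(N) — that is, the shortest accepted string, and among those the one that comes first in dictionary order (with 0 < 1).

000

A breadth-first search from p0 reaches an accepting state first via the path p0 → p6 → p7 → p8 on input 000.
No string of length < 3 is accepted (BFS exhausts all shorter strings without reaching an accepting state), and 000 is the lexicographically least accepting string of length 3.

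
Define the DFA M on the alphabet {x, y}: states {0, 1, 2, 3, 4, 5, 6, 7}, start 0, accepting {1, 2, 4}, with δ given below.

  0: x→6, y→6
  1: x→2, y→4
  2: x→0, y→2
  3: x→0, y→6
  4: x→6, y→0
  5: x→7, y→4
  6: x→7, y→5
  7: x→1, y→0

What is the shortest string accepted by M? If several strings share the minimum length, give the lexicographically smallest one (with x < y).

xxx

A breadth-first search from 0 reaches an accepting state first via the path 0 → 6 → 7 → 1 on input xxx.
No string of length < 3 is accepted (BFS exhausts all shorter strings without reaching an accepting state), and xxx is the lexicographically least accepting string of length 3.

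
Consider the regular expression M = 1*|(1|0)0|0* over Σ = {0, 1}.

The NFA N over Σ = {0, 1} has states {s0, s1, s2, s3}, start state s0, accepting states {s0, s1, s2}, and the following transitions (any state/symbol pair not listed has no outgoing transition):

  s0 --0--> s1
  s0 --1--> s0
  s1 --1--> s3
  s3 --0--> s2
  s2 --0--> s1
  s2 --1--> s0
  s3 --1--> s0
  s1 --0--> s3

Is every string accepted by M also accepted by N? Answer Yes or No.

No

The string 00 is in L(M) but not in L(N).
So L(M) ⊄ L(N).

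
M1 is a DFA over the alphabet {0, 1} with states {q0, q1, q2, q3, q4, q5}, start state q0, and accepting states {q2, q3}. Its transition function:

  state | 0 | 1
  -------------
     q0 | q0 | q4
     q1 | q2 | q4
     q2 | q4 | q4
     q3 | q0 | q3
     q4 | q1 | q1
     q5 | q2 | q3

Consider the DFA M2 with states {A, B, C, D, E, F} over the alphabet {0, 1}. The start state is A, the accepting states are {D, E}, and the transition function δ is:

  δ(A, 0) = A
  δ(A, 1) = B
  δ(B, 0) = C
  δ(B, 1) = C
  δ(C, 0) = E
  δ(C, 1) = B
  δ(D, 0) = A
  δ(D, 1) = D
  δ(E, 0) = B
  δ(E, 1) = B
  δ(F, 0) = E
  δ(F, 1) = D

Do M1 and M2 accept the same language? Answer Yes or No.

Yes

Exploring the product automaton M1 × M2 from the start pair (q0, A), following both machines on each input symbol, reaches 4 state pairs: (q0, A), (q4, B), (q1, C), (q2, E).
M1 accepts in {q2, q3} and M2 accepts in {D, E}. In every reachable pair the two components are either both accepting — (q2, E) — or both non-accepting, so no string is accepted by exactly one of the machines: L(M1) \ L(M2) and L(M2) \ L(M1) are both empty.
Hence every string is accepted by M1 iff it is accepted by M2, and the two languages coincide.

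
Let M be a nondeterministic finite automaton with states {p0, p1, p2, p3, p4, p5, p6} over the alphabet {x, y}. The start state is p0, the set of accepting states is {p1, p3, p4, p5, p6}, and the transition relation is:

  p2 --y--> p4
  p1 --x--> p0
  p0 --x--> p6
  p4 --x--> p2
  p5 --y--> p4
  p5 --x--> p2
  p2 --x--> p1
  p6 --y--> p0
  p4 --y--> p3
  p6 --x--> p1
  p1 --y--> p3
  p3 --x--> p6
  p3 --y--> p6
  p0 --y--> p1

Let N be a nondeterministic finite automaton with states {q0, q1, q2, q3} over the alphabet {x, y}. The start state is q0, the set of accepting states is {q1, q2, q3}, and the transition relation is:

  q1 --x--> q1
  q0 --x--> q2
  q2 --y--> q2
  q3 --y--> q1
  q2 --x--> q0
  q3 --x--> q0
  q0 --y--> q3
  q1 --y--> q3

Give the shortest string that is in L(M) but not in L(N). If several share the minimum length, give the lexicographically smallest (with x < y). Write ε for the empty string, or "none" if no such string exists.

xx

The string xx is accepted by M but not by N.
No shorter string lies in the difference, and xx is the lexicographically first length-2 string in L(M) \ L(N).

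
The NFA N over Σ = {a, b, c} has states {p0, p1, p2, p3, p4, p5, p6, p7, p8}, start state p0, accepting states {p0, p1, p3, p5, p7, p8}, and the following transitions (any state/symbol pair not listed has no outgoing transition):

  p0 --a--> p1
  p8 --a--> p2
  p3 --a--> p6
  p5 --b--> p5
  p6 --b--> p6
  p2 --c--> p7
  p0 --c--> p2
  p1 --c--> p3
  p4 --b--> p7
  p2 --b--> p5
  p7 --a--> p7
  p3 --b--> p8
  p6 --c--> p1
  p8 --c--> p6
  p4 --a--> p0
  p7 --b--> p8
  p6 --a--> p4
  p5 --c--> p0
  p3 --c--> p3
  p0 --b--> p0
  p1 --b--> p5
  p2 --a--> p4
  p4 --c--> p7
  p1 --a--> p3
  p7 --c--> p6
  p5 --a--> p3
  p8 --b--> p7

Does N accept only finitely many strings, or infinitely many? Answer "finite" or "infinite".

State p0 is reachable from the start and can reach an accepting state, and it lies on the cycle p0 → p0.
Traversing that cycle any number of times yields accepted strings of unbounded length, so the language is infinite.

infinite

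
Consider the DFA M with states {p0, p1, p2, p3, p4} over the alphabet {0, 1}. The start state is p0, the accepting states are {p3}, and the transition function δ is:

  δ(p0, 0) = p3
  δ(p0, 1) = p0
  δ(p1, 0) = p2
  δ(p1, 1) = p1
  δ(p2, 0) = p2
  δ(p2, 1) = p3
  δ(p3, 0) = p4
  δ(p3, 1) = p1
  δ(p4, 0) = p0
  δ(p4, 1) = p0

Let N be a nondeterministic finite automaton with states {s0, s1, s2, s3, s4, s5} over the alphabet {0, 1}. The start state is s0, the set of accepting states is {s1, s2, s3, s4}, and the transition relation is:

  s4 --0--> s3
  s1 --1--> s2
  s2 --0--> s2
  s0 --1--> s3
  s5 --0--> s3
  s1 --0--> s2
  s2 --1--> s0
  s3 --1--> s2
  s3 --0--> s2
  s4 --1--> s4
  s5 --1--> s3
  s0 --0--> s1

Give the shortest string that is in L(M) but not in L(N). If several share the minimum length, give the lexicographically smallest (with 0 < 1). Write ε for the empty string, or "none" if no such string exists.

The string 0101 is accepted by M but not by N.
No shorter string lies in the difference, and 0101 is the lexicographically first length-4 string in L(M) \ L(N).

0101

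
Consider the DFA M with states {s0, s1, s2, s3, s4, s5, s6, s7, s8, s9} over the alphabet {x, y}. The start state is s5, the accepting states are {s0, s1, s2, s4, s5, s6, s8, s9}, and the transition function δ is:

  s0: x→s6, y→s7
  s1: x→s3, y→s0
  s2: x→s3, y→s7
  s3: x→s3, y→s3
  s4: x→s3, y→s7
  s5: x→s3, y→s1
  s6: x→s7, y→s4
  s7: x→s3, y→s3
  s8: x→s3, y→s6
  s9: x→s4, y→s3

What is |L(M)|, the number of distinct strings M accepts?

5

The useful subgraph on states {s0, s1, s4, s5, s6} is acyclic, so L(M) is finite; the longest accepting path visits 5 useful states, giving maximum string length 4.
Counting accepting paths from s5 by length: 1 of length 0, 1 of length 1, 1 of length 2, 1 of length 3, 1 of length 4. Total 5.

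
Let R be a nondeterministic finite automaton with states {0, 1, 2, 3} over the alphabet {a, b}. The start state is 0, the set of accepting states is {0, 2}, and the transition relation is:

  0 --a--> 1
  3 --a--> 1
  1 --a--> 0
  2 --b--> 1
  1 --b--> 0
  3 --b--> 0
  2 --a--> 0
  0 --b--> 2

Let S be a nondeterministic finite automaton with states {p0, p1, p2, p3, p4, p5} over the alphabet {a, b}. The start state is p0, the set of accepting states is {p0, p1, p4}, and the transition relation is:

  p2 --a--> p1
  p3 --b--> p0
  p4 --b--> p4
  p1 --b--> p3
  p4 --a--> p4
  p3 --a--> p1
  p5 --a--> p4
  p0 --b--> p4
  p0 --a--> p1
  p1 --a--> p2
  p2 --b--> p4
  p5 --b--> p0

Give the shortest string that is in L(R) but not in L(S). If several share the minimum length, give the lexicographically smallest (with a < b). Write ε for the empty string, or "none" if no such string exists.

aa

The string aa is accepted by R but not by S.
No shorter string lies in the difference, and aa is the lexicographically first length-2 string in L(R) \ L(S).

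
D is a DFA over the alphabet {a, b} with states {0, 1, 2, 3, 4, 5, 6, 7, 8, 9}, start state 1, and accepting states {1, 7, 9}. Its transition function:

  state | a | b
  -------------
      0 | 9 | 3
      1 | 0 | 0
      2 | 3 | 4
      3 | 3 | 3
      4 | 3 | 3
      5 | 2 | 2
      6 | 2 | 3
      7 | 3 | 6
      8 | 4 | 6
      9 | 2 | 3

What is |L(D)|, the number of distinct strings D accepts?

3

The useful subgraph on states {0, 1, 9} is acyclic, so L(D) is finite; the longest accepting path visits 3 useful states, giving maximum string length 2.
Counting accepting paths from 1 by length: 1 of length 0, 2 of length 2. Total 3.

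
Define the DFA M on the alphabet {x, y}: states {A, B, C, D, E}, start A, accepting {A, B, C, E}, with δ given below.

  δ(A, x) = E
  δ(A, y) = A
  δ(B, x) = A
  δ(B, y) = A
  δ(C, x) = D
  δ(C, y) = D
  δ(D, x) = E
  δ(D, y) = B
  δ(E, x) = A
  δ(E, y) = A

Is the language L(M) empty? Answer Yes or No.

The empty string ε is accepted: the run A ends in the accepting state A.
Since at least one string is accepted, L(M) is not empty.

No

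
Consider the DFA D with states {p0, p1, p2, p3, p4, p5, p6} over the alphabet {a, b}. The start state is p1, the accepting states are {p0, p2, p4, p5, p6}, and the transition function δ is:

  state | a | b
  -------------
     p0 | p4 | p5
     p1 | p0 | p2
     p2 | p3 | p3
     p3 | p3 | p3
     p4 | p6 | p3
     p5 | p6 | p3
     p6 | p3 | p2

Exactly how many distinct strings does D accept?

8

The useful subgraph on states {p0, p1, p2, p4, p5, p6} is acyclic, so L(D) is finite; the longest accepting path visits 5 useful states, giving maximum string length 4.
Counting accepting paths from p1 by length: 2 of length 1, 2 of length 2, 2 of length 3, 2 of length 4. Total 8.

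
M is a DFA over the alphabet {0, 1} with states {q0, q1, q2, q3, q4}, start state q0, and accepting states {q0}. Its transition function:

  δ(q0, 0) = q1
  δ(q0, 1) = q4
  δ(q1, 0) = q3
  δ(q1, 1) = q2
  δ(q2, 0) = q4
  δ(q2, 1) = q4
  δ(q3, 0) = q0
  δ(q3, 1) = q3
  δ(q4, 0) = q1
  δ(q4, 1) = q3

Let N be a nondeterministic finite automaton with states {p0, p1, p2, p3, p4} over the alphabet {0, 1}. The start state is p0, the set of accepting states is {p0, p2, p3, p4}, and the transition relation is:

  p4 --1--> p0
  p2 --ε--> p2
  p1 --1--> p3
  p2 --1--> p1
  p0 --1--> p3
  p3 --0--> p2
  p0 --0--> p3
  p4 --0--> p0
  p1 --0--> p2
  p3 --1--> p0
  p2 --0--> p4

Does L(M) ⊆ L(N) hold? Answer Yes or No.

Yes

Exploring the product automaton M × N from the start pair (q0, p0), following both machines on each input symbol, reaches 20 state pairs: (q0, p0), (q1, p3), (q4, p3), (q3, p2), (q2, p0), (q1, p2), (q3, p0), (q0, p4), (q3, p1), (q3, p4), (q2, p1), (q0, p3), (q3, p3), (q1, p0), (q4, p0), (q0, p2), (q4, p2), (q2, p3), (q1, p4), (q4, p1).
M accepts in {q0} and N accepts in {p0, p2, p3, p4}. The reachable pairs whose M-component is accepting are (q0, p0), (q0, p4), (q0, p3), (q0, p2); in each of them the N-component is accepting too, so the product for L(M) \ L(N) (M-component accepting, N-component rejecting) has no reachable accepting pair and the difference is empty.
Hence every string in L(M) is also in L(N).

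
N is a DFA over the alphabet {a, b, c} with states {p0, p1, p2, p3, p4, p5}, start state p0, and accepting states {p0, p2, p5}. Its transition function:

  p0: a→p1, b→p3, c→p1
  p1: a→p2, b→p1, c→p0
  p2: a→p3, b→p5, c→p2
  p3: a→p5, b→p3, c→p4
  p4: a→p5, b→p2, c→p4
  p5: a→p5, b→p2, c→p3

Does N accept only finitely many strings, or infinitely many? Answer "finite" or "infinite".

State p0 is reachable from the start and can reach an accepting state, and it lies on the cycle p0 → p1 → p0.
Traversing that cycle any number of times yields accepted strings of unbounded length, so the language is infinite.

infinite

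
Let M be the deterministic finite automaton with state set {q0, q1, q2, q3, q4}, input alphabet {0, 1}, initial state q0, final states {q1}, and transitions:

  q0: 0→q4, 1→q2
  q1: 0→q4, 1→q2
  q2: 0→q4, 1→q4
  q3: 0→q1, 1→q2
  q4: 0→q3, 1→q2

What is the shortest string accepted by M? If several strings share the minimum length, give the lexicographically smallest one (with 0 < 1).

000

A breadth-first search from q0 reaches an accepting state first via the path q0 → q4 → q3 → q1 on input 000.
No string of length < 3 is accepted (BFS exhausts all shorter strings without reaching an accepting state), and 000 is the lexicographically least accepting string of length 3.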